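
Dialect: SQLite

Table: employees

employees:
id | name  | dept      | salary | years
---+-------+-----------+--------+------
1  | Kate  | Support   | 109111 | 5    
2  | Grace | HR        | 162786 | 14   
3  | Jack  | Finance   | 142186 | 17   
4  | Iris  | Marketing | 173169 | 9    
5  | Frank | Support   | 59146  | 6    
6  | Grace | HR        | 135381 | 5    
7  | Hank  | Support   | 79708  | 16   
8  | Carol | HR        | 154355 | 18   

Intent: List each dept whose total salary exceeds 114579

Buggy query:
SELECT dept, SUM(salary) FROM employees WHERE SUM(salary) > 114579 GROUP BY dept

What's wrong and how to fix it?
Bug: WHERE runs before GROUP BY, so aggregates aren't available there

Fix: Use HAVING (which filters groups after aggregation) instead of WHERE

Corrected query:
SELECT dept, SUM(salary) FROM employees GROUP BY dept HAVING SUM(salary) > 114579

Result:
dept      | SUM(salary)
----------+------------
Finance   | 142186     
HR        | 452522     
Marketing | 173169     
Support   | 247965     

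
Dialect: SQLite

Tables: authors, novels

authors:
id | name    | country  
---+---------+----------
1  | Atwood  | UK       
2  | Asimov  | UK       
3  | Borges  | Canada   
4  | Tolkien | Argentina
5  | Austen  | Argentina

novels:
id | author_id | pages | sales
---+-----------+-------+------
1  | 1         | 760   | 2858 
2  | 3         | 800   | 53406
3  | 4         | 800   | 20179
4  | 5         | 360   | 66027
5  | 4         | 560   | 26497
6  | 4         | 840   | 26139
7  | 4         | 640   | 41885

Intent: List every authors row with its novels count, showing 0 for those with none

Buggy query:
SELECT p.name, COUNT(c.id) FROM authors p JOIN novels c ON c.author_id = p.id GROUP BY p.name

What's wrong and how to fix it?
Bug: An inner join excludes parents with zero children

Fix: Use LEFT JOIN so parents without children still appear (COUNT(c.id) gives 0)

Corrected query:
SELECT p.name, COUNT(c.id) FROM authors p LEFT JOIN novels c ON c.author_id = p.id GROUP BY p.name

Result:
name    | COUNT(c.id)
--------+------------
Asimov  | 0          
Atwood  | 1          
Austen  | 1          
Borges  | 1          
Tolkien | 4          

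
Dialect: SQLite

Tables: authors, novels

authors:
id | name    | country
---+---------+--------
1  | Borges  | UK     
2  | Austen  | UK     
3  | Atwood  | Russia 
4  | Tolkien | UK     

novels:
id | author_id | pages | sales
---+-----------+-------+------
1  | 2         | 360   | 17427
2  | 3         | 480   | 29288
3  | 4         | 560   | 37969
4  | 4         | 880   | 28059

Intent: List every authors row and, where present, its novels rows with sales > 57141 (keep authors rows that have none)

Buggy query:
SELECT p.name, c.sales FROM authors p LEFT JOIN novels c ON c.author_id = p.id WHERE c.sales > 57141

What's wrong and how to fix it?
Bug: A WHERE condition on the right-hand table after LEFT JOIN drops unmatched parents

Fix: Move the right-table condition into the ON clause so unmatched parents are kept

Corrected query:
SELECT p.name, c.sales FROM authors p LEFT JOIN novels c ON c.author_id = p.id AND c.sales > 57141

Result:
name    | sales
--------+------
Borges  | NULL 
Austen  | NULL 
Atwood  | NULL 
Tolkien | NULL 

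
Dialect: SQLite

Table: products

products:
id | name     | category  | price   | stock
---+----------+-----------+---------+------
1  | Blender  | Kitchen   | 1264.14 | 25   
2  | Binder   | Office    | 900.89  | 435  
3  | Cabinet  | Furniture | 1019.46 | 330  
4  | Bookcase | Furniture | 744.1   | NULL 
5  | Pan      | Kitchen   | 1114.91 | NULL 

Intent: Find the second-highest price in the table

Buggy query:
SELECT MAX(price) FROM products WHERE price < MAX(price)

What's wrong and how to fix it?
Bug: MAX(price) on the right of the comparison is an aggregate-in-WHERE error

Fix: Put the inner MAX in a scalar subquery

Corrected query:
SELECT MAX(price) FROM products WHERE price < (SELECT MAX(price) FROM products)

Result:
MAX(price)
----------
1114.91   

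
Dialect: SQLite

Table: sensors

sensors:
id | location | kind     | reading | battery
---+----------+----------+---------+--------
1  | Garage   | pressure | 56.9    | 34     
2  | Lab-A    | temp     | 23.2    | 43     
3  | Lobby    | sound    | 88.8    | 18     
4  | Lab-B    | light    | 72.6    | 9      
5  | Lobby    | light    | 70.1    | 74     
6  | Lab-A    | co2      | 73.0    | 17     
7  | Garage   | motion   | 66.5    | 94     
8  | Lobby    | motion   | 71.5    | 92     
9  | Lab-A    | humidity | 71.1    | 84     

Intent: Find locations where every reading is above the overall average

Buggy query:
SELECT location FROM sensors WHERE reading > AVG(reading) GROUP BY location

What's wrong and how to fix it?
Bug: WHERE evaluates per row before aggregation, so AVG() is unavailable

Fix: Use a subquery for AVG and a HAVING MIN(...) filter so the condition holds for every row in the group

Corrected query:
SELECT location FROM sensors GROUP BY location HAVING MIN(reading) > (SELECT AVG(reading) FROM sensors)

Result:
location
--------
Lab-B   
Lobby   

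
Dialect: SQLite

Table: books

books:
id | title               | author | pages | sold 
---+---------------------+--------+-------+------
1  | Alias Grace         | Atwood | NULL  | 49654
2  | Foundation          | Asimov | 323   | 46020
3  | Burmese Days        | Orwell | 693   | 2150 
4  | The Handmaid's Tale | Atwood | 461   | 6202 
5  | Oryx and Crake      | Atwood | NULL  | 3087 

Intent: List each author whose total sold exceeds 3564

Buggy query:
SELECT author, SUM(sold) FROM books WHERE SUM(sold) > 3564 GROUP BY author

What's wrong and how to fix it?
Bug: SUM(sold) is an aggregate, but WHERE filters rows before aggregation

Fix: Move the aggregate condition to a HAVING clause

Corrected query:
SELECT author, SUM(sold) FROM books GROUP BY author HAVING SUM(sold) > 3564

Result:
author | SUM(sold)
-------+----------
Asimov | 46020    
Atwood | 58943    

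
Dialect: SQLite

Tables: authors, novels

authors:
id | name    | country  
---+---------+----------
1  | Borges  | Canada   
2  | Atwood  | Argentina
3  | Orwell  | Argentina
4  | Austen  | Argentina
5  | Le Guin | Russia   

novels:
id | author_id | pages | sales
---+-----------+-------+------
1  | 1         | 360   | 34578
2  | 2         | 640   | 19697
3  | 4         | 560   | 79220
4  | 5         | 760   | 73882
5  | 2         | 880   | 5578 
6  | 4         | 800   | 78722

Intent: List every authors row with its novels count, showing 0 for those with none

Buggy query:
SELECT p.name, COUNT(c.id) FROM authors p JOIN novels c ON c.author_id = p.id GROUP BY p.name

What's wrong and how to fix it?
Bug: An inner join excludes parents with zero children

Fix: Use LEFT JOIN so parents without children still appear (COUNT(c.id) gives 0)

Corrected query:
SELECT p.name, COUNT(c.id) FROM authors p LEFT JOIN novels c ON c.author_id = p.id GROUP BY p.name

Result:
name    | COUNT(c.id)
--------+------------
Atwood  | 2          
Austen  | 2          
Borges  | 1          
Le Guin | 1          
Orwell  | 0          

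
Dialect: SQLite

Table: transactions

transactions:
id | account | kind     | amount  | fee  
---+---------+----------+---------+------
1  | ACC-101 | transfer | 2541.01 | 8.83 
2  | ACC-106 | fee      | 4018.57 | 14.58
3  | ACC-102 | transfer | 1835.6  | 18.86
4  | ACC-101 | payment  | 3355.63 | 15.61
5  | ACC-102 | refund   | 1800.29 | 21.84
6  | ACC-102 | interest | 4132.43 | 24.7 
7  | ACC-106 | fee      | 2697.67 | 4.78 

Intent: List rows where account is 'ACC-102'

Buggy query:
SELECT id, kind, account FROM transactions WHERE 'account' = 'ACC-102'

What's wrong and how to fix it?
Bug: 'account' in single quotes is a string literal, not the column; the comparison is literal-vs-literal and never true

Fix: Reference the column as account without single quotes

Corrected query:
SELECT id, kind, account FROM transactions WHERE account = 'ACC-102'

Result:
id | kind     | account
---+----------+--------
3  | transfer | ACC-102
5  | refund   | ACC-102
6  | interest | ACC-102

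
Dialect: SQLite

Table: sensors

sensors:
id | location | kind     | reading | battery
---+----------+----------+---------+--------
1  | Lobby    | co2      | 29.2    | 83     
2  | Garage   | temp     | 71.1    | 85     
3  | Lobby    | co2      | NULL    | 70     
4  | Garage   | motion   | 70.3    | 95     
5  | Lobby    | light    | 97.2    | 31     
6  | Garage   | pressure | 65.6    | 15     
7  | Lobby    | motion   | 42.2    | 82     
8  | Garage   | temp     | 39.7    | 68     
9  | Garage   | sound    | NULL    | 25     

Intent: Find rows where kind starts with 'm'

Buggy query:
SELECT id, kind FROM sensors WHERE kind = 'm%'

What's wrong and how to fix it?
Bug: Wildcards only work with LIKE; '=' treats '%' as a literal character

Fix: Replace '=' with LIKE so 'm%' is treated as a pattern

Corrected query:
SELECT id, kind FROM sensors WHERE kind LIKE 'm%'

Result:
id | kind  
---+-------
4  | motion
7  | motion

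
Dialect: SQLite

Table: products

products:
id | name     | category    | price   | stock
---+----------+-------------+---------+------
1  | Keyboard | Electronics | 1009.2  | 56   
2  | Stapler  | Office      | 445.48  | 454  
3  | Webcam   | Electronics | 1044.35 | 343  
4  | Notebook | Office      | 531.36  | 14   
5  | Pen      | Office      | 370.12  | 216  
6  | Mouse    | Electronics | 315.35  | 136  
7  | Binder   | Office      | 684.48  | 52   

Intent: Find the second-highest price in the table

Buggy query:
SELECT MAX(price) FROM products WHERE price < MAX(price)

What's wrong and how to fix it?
Bug: The inner MAX is an aggregate inside WHERE, which is not allowed

Fix: Put the inner MAX in a scalar subquery

Corrected query:
SELECT MAX(price) FROM products WHERE price < (SELECT MAX(price) FROM products)

Result:
MAX(price)
----------
1009.2    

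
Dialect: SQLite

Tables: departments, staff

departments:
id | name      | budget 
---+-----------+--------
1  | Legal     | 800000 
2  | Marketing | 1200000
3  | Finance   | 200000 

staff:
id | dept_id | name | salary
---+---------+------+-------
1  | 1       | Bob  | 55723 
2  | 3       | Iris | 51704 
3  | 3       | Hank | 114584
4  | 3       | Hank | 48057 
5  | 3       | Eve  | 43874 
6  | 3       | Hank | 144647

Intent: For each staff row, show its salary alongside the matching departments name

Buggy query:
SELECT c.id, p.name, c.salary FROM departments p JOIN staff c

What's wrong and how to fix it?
Bug: Missing join condition: each staff row is matched to all departments rows instead of just its own

Fix: Specify the join condition linking the foreign key to the parent id

Corrected query:
SELECT c.id, p.name, c.salary FROM departments p JOIN staff c ON c.dept_id = p.id

Result:
id | name    | salary
---+---------+-------
1  | Legal   | 55723 
2  | Finance | 51704 
3  | Finance | 114584
4  | Finance | 48057 
5  | Finance | 43874 
6  | Finance | 144647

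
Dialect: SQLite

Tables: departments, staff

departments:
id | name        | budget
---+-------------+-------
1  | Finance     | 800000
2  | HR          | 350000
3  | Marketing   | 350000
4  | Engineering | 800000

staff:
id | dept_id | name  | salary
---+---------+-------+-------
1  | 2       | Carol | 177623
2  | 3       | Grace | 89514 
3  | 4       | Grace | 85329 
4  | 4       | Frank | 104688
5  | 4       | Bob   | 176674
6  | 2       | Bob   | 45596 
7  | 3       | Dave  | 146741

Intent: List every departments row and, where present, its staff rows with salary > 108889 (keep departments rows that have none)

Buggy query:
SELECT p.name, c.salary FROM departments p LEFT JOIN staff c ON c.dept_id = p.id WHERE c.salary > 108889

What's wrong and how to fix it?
Bug: Filtering c.salary in WHERE discards the NULL rows produced by LEFT JOIN, turning it into an inner join

Fix: Put 'c.salary > 108889' in the JOIN's ON clause instead of WHERE

Corrected query:
SELECT p.name, c.salary FROM departments p LEFT JOIN staff c ON c.dept_id = p.id AND c.salary > 108889

Result:
name        | salary
------------+-------
Finance     | NULL  
HR          | 177623
Marketing   | 146741
Engineering | 176674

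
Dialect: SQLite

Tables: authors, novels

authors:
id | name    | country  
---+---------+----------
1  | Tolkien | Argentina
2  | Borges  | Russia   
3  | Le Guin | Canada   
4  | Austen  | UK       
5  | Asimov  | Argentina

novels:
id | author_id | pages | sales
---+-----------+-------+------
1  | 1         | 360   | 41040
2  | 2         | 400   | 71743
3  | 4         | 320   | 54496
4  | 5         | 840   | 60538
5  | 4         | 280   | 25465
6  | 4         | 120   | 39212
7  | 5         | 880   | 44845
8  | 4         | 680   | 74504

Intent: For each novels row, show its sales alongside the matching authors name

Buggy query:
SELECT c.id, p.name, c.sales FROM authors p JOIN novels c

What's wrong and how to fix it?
Bug: JOIN with no ON clause produces a cartesian product; every novels row pairs with every authors row

Fix: Specify the join condition linking the foreign key to the parent id

Corrected query:
SELECT c.id, p.name, c.sales FROM authors p JOIN novels c ON c.author_id = p.id

Result:
id | name    | sales
---+---------+------
1  | Tolkien | 41040
2  | Borges  | 71743
3  | Austen  | 54496
4  | Asimov  | 60538
5  | Austen  | 25465
6  | Austen  | 39212
7  | Asimov  | 44845
8  | Austen  | 74504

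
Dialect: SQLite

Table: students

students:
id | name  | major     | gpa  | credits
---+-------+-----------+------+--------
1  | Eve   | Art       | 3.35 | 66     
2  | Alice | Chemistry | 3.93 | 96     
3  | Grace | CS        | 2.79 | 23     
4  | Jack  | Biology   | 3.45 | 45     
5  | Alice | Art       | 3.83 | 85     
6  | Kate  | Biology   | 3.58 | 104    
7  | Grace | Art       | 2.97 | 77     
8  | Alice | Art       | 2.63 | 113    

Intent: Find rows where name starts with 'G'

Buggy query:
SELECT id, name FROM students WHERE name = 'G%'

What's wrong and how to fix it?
Bug: '=' compares the literal string including the % character; pattern matching needs LIKE

Fix: Replace '=' with LIKE so 'G%' is treated as a pattern

Corrected query:
SELECT id, name FROM students WHERE name LIKE 'G%'

Result:
id | name 
---+------
3  | Grace
7  | Grace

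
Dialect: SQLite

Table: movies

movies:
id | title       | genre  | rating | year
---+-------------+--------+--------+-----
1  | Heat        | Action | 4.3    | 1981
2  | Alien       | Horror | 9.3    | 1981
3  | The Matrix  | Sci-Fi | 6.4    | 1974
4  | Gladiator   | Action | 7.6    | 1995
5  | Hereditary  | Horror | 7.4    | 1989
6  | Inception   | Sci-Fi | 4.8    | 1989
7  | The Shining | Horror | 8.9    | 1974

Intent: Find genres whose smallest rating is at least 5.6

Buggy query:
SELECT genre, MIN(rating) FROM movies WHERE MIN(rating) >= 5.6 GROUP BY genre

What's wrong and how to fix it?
Bug: Aggregates like MIN are computed per group after WHERE runs

Fix: Use HAVING for the per-group MIN condition

Corrected query:
SELECT genre, MIN(rating) FROM movies GROUP BY genre HAVING MIN(rating) >= 5.6

Result:
genre  | MIN(rating)
-------+------------
Horror | 7.4        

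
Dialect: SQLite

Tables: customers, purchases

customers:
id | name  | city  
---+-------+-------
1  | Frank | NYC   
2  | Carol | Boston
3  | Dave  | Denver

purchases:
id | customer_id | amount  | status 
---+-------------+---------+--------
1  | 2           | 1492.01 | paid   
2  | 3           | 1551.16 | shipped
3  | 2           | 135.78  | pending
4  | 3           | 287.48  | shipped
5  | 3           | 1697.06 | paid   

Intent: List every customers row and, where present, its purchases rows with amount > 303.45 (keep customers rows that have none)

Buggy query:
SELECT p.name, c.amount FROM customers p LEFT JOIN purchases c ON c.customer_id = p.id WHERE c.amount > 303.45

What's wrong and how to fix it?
Bug: A WHERE condition on the right-hand table after LEFT JOIN drops unmatched parents

Fix: Put 'c.amount > 303.45' in the JOIN's ON clause instead of WHERE

Corrected query:
SELECT p.name, c.amount FROM customers p LEFT JOIN purchases c ON c.customer_id = p.id AND c.amount > 303.45

Result:
name  | amount 
------+--------
Frank | NULL   
Carol | 1492.01
Dave  | 1551.16
Dave  | 1697.06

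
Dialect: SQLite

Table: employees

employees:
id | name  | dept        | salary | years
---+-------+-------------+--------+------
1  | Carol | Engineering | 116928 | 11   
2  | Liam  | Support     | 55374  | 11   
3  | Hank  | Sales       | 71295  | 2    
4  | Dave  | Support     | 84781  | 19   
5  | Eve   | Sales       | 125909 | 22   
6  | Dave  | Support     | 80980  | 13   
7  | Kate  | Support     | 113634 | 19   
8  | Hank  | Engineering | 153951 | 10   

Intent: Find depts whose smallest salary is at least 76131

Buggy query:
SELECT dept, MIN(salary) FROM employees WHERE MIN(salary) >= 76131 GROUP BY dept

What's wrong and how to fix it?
Bug: Aggregates like MIN are computed per group after WHERE runs

Fix: Replace WHERE with HAVING after the GROUP BY

Corrected query:
SELECT dept, MIN(salary) FROM employees GROUP BY dept HAVING MIN(salary) >= 76131

Result:
dept        | MIN(salary)
------------+------------
Engineering | 116928     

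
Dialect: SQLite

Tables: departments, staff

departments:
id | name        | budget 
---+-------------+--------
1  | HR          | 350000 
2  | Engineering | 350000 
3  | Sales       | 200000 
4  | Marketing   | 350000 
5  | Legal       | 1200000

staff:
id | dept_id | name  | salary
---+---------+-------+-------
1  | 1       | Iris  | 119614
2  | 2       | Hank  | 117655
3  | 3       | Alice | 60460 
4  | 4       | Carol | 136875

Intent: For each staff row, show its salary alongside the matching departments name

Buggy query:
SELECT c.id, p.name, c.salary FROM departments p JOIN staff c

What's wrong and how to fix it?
Bug: Missing join condition: each staff row is matched to all departments rows instead of just its own

Fix: Specify the join condition linking the foreign key to the parent id

Corrected query:
SELECT c.id, p.name, c.salary FROM departments p JOIN staff c ON c.dept_id = p.id

Result:
id | name        | salary
---+-------------+-------
1  | HR          | 119614
2  | Engineering | 117655
3  | Sales       | 60460 
4  | Marketing   | 136875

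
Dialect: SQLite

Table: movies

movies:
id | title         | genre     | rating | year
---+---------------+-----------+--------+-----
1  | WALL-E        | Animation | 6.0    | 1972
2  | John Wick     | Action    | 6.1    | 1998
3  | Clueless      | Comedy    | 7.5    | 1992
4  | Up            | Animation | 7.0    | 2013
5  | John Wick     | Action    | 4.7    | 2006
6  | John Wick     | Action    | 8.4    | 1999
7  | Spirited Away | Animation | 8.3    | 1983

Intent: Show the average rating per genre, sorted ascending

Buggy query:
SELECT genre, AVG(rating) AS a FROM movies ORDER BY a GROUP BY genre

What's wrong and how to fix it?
Bug: ORDER BY appears before GROUP BY; SQL clause order requires GROUP BY first

Fix: Move ORDER BY to the end, after GROUP BY

Corrected query:
SELECT genre, AVG(rating) AS a FROM movies GROUP BY genre ORDER BY a

Result:
genre     | a  
----------+----
Action    | 6.4
Animation | 7.1
Comedy    | 7.5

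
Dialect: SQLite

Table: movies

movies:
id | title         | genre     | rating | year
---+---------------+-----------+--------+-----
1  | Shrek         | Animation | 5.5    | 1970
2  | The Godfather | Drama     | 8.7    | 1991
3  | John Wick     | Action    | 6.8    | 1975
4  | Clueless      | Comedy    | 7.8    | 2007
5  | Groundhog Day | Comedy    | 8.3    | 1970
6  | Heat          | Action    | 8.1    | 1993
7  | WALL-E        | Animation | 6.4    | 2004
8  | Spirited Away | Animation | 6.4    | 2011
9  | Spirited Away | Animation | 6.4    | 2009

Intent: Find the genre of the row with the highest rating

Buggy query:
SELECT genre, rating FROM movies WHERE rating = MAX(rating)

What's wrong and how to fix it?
Bug: MAX(rating) is an aggregate and cannot be used directly in WHERE

Fix: Wrap MAX in a scalar subquery so WHERE compares against a single value

Corrected query:
SELECT genre, rating FROM movies WHERE rating = (SELECT MAX(rating) FROM movies)

Result:
genre | rating
------+-------
Drama | 8.7   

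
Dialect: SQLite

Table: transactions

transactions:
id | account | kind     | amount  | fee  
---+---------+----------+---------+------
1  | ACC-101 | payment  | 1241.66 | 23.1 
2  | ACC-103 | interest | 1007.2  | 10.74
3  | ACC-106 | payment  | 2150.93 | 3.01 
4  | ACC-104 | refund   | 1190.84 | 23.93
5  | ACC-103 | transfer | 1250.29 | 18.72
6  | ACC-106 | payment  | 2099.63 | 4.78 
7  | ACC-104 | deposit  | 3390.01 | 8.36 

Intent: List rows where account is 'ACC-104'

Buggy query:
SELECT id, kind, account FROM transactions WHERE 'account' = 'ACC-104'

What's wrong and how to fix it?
Bug: 'account' in single quotes is a string literal, not the column; the comparison is literal-vs-literal and never true

Fix: Reference the column as account without single quotes

Corrected query:
SELECT id, kind, account FROM transactions WHERE account = 'ACC-104'

Result:
id | kind    | account
---+---------+--------
4  | refund  | ACC-104
7  | deposit | ACC-104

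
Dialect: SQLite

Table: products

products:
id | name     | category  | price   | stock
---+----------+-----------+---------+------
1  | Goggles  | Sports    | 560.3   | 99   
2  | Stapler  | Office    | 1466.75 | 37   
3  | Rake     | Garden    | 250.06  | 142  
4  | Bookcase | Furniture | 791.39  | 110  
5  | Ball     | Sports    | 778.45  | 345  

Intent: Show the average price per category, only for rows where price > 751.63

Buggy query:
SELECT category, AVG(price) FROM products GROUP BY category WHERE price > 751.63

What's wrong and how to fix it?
Bug: Row-level WHERE must come before GROUP BY in the clause order

Fix: Move the WHERE clause before GROUP BY

Corrected query:
SELECT category, AVG(price) FROM products WHERE price > 751.63 GROUP BY category

Result:
category  | AVG(price)
----------+-----------
Furniture | 791.39    
Office    | 1466.75   
Sports    | 778.45    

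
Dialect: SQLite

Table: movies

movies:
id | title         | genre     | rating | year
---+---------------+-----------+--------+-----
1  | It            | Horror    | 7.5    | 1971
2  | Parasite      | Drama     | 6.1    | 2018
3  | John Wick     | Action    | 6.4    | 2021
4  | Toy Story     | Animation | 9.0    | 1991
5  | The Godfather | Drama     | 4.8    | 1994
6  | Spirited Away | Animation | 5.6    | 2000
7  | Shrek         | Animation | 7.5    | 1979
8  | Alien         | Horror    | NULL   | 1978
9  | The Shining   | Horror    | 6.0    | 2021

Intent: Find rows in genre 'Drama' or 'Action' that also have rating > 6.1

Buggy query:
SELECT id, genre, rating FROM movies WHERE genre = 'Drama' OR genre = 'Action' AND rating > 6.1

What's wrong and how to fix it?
Bug: Without parentheses, AND is evaluated before OR, so the rating filter only applies to the 'Action' branch

Fix: Group the OR with parentheses (or use IN), then AND the threshold

Corrected query:
SELECT id, genre, rating FROM movies WHERE (genre = 'Drama' OR genre = 'Action') AND rating > 6.1

Result:
id | genre  | rating
---+--------+-------
3  | Action | 6.4   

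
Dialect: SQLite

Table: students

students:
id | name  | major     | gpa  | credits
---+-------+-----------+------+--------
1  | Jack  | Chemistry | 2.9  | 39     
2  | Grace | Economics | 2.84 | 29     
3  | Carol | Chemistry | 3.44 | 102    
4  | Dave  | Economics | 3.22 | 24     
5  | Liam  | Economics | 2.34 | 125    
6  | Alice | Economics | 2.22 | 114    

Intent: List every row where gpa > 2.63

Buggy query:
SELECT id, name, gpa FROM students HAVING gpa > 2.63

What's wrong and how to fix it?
Bug: This is a non-aggregate query (no GROUP BY, no aggregates), so in SQLite the HAVING clause is invalid here; a row-level condition belongs in WHERE

Fix: Use WHERE for row-level filtering

Corrected query:
SELECT id, name, gpa FROM students WHERE gpa > 2.63

Result:
id | name  | gpa 
---+-------+-----
1  | Jack  | 2.9 
2  | Grace | 2.84
3  | Carol | 3.44
4  | Dave  | 3.22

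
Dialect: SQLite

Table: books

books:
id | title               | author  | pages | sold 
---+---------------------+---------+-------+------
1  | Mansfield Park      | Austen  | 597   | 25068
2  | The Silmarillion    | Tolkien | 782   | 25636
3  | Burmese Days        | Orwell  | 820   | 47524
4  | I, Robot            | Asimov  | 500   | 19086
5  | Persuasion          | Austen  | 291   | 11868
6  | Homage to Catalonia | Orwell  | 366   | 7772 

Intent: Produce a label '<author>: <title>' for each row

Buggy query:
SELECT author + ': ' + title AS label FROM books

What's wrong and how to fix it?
Bug: '+' is numeric addition; on text columns SQLite converts them to 0 instead of concatenating

Fix: Replace + with || to concatenate text

Corrected query:
SELECT author || ': ' || title AS label FROM books

Result:
label                      
---------------------------
Austen: Mansfield Park     
Tolkien: The Silmarillion  
Orwell: Burmese Days       
Asimov: I, Robot           
Austen: Persuasion         
Orwell: Homage to Catalonia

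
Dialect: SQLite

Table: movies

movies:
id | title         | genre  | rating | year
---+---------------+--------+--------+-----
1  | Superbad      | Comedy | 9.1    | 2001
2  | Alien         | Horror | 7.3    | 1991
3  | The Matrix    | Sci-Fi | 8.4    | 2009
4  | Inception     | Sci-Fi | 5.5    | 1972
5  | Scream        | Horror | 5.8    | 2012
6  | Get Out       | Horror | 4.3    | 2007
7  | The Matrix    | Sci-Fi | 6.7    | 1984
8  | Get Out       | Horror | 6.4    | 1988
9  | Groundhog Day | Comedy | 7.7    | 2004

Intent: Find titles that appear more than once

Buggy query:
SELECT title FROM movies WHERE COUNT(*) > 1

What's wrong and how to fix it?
Bug: COUNT(*) is an aggregate and cannot be used in WHERE

Fix: Group first, then use HAVING for the count condition

Corrected query:
SELECT title FROM movies GROUP BY title HAVING COUNT(*) > 1

Result:
title     
----------
Get Out   
The Matrix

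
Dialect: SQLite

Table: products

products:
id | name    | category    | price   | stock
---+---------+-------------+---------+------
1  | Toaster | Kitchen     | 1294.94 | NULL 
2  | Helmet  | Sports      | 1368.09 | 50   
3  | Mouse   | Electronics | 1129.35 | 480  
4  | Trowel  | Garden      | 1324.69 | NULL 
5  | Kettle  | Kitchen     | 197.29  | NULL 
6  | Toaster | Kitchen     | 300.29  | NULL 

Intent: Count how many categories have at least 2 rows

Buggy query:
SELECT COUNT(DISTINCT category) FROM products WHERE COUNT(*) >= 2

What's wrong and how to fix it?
Bug: WHERE filters individual rows, not groups, so a group-level COUNT is invalid there

Fix: Group first with HAVING COUNT(*) >= 2, then COUNT the resulting groups

Corrected query:
SELECT COUNT(*) FROM (SELECT category FROM products GROUP BY category HAVING COUNT(*) >= 2)

Result:
COUNT(*)
--------
1       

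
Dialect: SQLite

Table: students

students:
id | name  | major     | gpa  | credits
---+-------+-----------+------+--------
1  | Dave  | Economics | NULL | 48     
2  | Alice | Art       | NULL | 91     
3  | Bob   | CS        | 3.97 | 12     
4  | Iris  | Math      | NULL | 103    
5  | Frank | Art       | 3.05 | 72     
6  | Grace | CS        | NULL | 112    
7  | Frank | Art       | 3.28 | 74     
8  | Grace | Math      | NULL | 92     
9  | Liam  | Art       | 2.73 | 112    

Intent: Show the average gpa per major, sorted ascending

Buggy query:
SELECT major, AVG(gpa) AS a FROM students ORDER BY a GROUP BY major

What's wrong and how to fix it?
Bug: GROUP BY must precede ORDER BY

Fix: Reorder: SELECT … FROM … GROUP BY … ORDER BY …

Corrected query:
SELECT major, AVG(gpa) AS a FROM students GROUP BY major ORDER BY a

Result:
major     | a   
----------+-----
Economics | NULL
Math      | NULL
Art       | 3.02
CS        | 3.97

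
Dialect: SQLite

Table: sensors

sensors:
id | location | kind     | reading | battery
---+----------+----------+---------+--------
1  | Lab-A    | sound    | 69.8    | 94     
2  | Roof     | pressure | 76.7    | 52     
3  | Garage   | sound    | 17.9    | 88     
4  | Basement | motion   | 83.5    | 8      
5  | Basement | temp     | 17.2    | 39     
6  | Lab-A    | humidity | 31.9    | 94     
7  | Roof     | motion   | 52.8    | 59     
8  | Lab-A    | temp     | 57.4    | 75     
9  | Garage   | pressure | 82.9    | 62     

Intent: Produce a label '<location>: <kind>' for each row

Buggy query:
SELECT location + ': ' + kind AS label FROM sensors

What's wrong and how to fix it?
Bug: '+' is numeric addition; on text columns SQLite converts them to 0 instead of concatenating

Fix: Use the || operator for string concatenation

Corrected query:
SELECT location || ': ' || kind AS label FROM sensors

Result:
label           
----------------
Lab-A: sound    
Roof: pressure  
Garage: sound   
Basement: motion
Basement: temp  
Lab-A: humidity 
Roof: motion    
Lab-A: temp     
Garage: pressure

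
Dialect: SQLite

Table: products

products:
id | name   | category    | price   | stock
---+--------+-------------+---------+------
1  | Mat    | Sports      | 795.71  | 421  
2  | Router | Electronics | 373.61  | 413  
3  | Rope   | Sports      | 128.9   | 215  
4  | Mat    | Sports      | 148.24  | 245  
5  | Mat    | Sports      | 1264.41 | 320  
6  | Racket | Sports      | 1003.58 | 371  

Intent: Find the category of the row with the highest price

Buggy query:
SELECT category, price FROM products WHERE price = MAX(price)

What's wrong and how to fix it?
Bug: WHERE is evaluated per row; an aggregate over the whole table isn't defined there

Fix: Wrap MAX in a scalar subquery so WHERE compares against a single value

Corrected query:
SELECT category, price FROM products WHERE price = (SELECT MAX(price) FROM products)

Result:
category | price  
---------+--------
Sports   | 1264.41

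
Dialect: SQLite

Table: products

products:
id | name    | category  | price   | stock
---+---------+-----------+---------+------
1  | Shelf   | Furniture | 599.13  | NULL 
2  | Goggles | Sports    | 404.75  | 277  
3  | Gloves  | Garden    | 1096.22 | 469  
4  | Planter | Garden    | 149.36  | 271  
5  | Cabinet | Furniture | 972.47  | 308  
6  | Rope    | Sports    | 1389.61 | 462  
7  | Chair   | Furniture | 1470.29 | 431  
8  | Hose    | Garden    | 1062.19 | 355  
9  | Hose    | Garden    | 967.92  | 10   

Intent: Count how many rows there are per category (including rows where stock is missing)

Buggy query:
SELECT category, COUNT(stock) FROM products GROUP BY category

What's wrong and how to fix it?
Bug: COUNT(column) counts non-NULL values only; rows with NULL stock aren't counted

Fix: Replace COUNT(stock) with COUNT(*)

Corrected query:
SELECT category, COUNT(*) FROM products GROUP BY category

Result:
category  | COUNT(*)
----------+---------
Furniture | 3       
Garden    | 4       
Sports    | 2       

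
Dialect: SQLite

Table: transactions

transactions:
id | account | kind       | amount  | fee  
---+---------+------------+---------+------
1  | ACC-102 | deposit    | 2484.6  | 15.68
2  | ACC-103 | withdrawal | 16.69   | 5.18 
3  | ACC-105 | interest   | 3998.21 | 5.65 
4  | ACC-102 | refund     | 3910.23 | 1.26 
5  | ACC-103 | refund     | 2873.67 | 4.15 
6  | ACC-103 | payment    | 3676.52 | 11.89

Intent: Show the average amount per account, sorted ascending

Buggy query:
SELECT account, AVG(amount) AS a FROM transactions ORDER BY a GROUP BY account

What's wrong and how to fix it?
Bug: GROUP BY must precede ORDER BY

Fix: Reorder: SELECT … FROM … GROUP BY … ORDER BY …

Corrected query:
SELECT account, AVG(amount) AS a FROM transactions GROUP BY account ORDER BY a

Result:
account | a       
--------+---------
ACC-103 | 2188.96 
ACC-102 | 3197.415
ACC-105 | 3998.21 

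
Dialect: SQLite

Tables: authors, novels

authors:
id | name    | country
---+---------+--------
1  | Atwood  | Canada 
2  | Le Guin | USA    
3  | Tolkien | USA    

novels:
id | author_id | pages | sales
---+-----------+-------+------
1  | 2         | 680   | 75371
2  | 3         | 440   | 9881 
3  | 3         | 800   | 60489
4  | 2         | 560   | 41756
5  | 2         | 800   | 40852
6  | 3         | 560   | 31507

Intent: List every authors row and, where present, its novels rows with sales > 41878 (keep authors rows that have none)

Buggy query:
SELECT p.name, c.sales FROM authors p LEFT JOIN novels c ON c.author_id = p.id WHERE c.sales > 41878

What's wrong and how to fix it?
Bug: A WHERE condition on the right-hand table after LEFT JOIN drops unmatched parents

Fix: Move the right-table condition into the ON clause so unmatched parents are kept

Corrected query:
SELECT p.name, c.sales FROM authors p LEFT JOIN novels c ON c.author_id = p.id AND c.sales > 41878

Result:
name    | sales
--------+------
Atwood  | NULL 
Le Guin | 75371
Tolkien | 60489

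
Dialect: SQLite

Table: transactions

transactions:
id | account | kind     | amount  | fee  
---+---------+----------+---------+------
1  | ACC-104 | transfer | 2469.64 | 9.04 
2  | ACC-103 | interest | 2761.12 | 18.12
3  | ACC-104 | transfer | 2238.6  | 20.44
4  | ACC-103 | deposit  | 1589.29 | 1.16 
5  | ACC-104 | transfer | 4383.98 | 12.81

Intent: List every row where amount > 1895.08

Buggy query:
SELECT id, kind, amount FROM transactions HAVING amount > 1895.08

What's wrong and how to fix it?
Bug: HAVING filters the output of aggregation, but this query has no GROUP BY and no aggregate functions, so SQLite rejects it (HAVING clause on a non-aggregate query); the condition here is per row

Fix: Use WHERE for row-level filtering

Corrected query:
SELECT id, kind, amount FROM transactions WHERE amount > 1895.08

Result:
id | kind     | amount 
---+----------+--------
1  | transfer | 2469.64
2  | interest | 2761.12
3  | transfer | 2238.6 
5  | transfer | 4383.98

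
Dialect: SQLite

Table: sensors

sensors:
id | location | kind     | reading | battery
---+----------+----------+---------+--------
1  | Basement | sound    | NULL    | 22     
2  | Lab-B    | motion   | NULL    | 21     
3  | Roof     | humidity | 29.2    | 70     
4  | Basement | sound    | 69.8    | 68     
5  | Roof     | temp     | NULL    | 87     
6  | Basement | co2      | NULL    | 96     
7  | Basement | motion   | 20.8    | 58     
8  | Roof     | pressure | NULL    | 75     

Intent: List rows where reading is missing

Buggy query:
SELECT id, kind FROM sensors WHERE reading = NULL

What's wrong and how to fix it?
Bug: '= NULL' is always unknown in SQL three-valued logic, so no rows match

Fix: Use IS NULL to test for NULL

Corrected query:
SELECT id, kind FROM sensors WHERE reading IS NULL

Result:
id | kind    
---+---------
1  | sound   
2  | motion  
5  | temp    
6  | co2     
8  | pressure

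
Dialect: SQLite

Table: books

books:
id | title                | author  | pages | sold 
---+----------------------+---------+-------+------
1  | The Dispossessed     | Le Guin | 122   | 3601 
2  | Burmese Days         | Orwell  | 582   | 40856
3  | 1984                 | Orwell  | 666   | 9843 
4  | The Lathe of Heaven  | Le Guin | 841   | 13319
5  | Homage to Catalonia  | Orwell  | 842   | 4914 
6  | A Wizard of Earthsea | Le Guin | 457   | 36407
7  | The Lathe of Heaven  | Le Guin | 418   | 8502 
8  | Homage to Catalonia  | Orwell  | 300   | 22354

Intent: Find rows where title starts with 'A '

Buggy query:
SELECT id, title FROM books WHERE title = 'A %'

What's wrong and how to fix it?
Bug: Wildcards only work with LIKE; '=' treats '%' as a literal character

Fix: Replace '=' with LIKE so 'A %' is treated as a pattern

Corrected query:
SELECT id, title FROM books WHERE title LIKE 'A %'

Result:
id | title               
---+---------------------
6  | A Wizard of Earthsea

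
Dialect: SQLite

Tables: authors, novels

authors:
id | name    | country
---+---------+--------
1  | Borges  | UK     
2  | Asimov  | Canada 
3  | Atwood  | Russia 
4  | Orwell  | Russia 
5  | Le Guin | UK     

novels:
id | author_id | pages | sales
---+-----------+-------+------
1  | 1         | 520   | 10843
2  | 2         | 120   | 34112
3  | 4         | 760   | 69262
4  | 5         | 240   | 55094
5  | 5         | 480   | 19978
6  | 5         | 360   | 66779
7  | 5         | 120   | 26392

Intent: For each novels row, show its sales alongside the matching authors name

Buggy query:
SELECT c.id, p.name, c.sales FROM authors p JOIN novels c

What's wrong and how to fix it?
Bug: Missing join condition: each novels row is matched to all authors rows instead of just its own

Fix: Specify the join condition linking the foreign key to the parent id

Corrected query:
SELECT c.id, p.name, c.sales FROM authors p JOIN novels c ON c.author_id = p.id

Result:
id | name    | sales
---+---------+------
1  | Borges  | 10843
2  | Asimov  | 34112
3  | Orwell  | 69262
4  | Le Guin | 55094
5  | Le Guin | 19978
6  | Le Guin | 66779
7  | Le Guin | 26392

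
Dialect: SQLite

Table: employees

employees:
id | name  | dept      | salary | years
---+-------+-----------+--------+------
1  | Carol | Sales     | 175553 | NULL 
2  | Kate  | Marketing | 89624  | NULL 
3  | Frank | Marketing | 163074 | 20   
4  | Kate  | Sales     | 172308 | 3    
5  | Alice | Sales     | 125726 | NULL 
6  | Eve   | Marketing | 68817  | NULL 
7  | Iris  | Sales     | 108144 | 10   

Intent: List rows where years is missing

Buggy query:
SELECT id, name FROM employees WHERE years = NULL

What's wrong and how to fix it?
Bug: Comparing to NULL with '=' never matches; NULL = NULL is unknown, not true

Fix: Use IS NULL to test for NULL

Corrected query:
SELECT id, name FROM employees WHERE years IS NULL

Result:
id | name 
---+------
1  | Carol
2  | Kate 
5  | Alice
6  | Eve  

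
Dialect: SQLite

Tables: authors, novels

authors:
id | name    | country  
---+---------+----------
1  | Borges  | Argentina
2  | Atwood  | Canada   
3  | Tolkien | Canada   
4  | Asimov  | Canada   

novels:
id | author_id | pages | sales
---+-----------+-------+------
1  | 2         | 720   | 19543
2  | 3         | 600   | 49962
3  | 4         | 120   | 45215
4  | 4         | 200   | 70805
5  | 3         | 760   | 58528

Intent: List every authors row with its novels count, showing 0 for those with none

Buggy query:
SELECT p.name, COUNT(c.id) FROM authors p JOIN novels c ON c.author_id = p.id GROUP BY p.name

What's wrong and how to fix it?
Bug: An inner join excludes parents with zero children

Fix: Switch to LEFT JOIN to retain unmatched parent rows

Corrected query:
SELECT p.name, COUNT(c.id) FROM authors p LEFT JOIN novels c ON c.author_id = p.id GROUP BY p.name

Result:
name    | COUNT(c.id)
--------+------------
Asimov  | 2          
Atwood  | 1          
Borges  | 0          
Tolkien | 2          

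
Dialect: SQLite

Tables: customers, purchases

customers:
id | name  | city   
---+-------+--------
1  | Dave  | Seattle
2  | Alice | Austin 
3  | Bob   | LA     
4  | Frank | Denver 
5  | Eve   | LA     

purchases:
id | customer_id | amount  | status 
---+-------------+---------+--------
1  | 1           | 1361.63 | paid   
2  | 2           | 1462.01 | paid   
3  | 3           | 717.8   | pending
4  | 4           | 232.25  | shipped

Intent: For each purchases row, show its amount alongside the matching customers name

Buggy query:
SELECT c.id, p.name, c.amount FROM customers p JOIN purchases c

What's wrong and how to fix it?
Bug: JOIN with no ON clause produces a cartesian product; every purchases row pairs with every customers row

Fix: Specify the join condition linking the foreign key to the parent id

Corrected query:
SELECT c.id, p.name, c.amount FROM customers p JOIN purchases c ON c.customer_id = p.id

Result:
id | name  | amount 
---+-------+--------
1  | Dave  | 1361.63
2  | Alice | 1462.01
3  | Bob   | 717.8  
4  | Frank | 232.25 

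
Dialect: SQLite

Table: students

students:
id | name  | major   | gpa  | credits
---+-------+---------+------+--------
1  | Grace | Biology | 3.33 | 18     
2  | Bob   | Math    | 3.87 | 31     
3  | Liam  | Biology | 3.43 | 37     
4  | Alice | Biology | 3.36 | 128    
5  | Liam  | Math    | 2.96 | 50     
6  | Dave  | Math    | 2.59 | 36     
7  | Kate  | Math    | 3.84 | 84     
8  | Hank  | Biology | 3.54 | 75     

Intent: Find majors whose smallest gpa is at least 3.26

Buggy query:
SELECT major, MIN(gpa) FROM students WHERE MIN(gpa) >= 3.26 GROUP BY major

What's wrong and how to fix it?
Bug: MIN() in WHERE is a misuse of aggregate

Fix: Use HAVING for the per-group MIN condition

Corrected query:
SELECT major, MIN(gpa) FROM students GROUP BY major HAVING MIN(gpa) >= 3.26

Result:
major   | MIN(gpa)
--------+---------
Biology | 3.33    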